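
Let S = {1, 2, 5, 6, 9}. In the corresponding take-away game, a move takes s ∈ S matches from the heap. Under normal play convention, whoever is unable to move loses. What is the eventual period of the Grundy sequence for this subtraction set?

7

G(0) = 0
G(1) = mex{0} = 1
G(2) = mex{1,0} = 2
G(3) = mex{2,1} = 0
G(4) = mex{0,2} = 1
G(5) = mex{1,0,0} = 2
G(6) = mex{2,1,1,0} = 3
G(7) = mex{3,2,2,1} = 0
G(8) = mex{0,3,0,2} = 1
G(9) = mex{1,0,1,0,0} = 2
G(10) = mex{2,1,2,1,1} = 0
G(11) = mex{0,2,3,2,2} = 1
G(12) = mex{1,0,0,3,0} = 2
G(13) = mex{2,1,1,0,1} = 3
G(14) = mex{3,2,2,1,2} = 0
G(15) = mex{0,3,0,2,3} = 1
G(16) = mex{1,0,1,0,0} = 2
G(17) = mex{2,1,2,1,1} = 0
G(n+7) = G(n) holds for n = 0,…,8 (a full window of length max(S) = 9), so the sequence is purely periodic with period 7.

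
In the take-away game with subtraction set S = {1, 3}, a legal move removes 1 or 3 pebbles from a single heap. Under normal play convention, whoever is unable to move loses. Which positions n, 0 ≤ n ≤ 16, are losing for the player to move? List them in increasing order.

G(0) = 0
G(1) = mex{0} = 1
G(2) = mex{1} = 0
G(3) = mex{0,0} = 1
G(4) = mex{1,1} = 0
G(5) = mex{0,0} = 1
G(6) = mex{1,1} = 0
G(7) = mex{0,0} = 1
G(8) = mex{1,1} = 0
G(9) = mex{0,0} = 1
G(10) = mex{1,1} = 0
G(11) = mex{0,0} = 1
G(12) = mex{1,1} = 0
G(13) = mex{0,0} = 1
G(14) = mex{1,1} = 0
G(15) = mex{0,0} = 1
G(16) = mex{1,1} = 0
P-positions are exactly the n with G(n) = 0.

0, 2, 4, 6, 8, 10, 12, 14, 16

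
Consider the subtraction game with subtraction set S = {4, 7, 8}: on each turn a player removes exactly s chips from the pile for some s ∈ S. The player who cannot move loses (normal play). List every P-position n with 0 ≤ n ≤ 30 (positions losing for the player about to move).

G(0) = 0
G(1) = mex{} = 0
G(2) = mex{} = 0
G(3) = mex{} = 0
G(4) = mex{0} = 1
G(5) = mex{0} = 1
G(6) = mex{0} = 1
G(7) = mex{0,0} = 1
G(8) = mex{1,0,0} = 2
G(9) = mex{1,0,0} = 2
G(10) = mex{1,0,0} = 2
G(11) = mex{1,1,0} = 2
G(12) = mex{2,1,1} = 0
G(13) = mex{2,1,1} = 0
G(14) = mex{2,1,1} = 0
G(15) = mex{2,2,1} = 0
G(16) = mex{0,2,2} = 1
G(17) = mex{0,2,2} = 1
G(18) = mex{0,2,2} = 1
G(19) = mex{0,0,2} = 1
G(20) = mex{1,0,0} = 2
G(21) = mex{1,0,0} = 2
G(22) = mex{1,0,0} = 2
G(23) = mex{1,1,0} = 2
G(24) = mex{2,1,1} = 0
G(25) = mex{2,1,1} = 0
G(26) = mex{2,1,1} = 0
G(27) = mex{2,2,1} = 0
G(28) = mex{0,2,2} = 1
G(29) = mex{0,2,2} = 1
G(30) = mex{0,2,2} = 1
P-positions are exactly the n with G(n) = 0.

0, 1, 2, 3, 12, 13, 14, 15, 24, 25, 26, 27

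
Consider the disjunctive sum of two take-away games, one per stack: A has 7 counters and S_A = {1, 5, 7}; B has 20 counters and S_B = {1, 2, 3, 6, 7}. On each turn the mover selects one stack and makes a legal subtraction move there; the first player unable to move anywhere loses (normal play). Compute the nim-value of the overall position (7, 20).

1

Stack A, S = {1, 5, 7}:
G(0) = 0
G(1) = mex{0} = 1
G(2) = mex{1} = 0
G(3) = mex{0} = 1
G(4) = mex{1} = 0
G(5) = mex{0,0} = 1
G(6) = mex{1,1} = 0
G(7) = mex{0,0,0} = 1
G_A(7) = 1.
Stack B, S = {1, 2, 3, 6, 7}:
G(0) = 0
G(1) = mex{0} = 1
G(2) = mex{1,0} = 2
G(3) = mex{2,1,0} = 3
G(4) = mex{3,2,1} = 0
G(5) = mex{0,3,2} = 1
G(6) = mex{1,0,3,0} = 2
G(7) = mex{2,1,0,1,0} = 3
G(8) = mex{3,2,1,2,1} = 0
G(9) = mex{0,3,2,3,2} = 1
G(10) = mex{1,0,3,0,3} = 2
G(11) = mex{2,1,0,1,0} = 3
G(12) = mex{3,2,1,2,1} = 0
G(13) = mex{0,3,2,3,2} = 1
G(14) = mex{1,0,3,0,3} = 2
G(15) = mex{2,1,0,1,0} = 3
G(16) = mex{3,2,1,2,1} = 0
G(17) = mex{0,3,2,3,2} = 1
G(18) = mex{1,0,3,0,3} = 2
G(19) = mex{2,1,0,1,0} = 3
G(20) = mex{3,2,1,2,1} = 0
G_B(20) = 0.
Combined Grundy value = 1 ⊕ 0 = 1.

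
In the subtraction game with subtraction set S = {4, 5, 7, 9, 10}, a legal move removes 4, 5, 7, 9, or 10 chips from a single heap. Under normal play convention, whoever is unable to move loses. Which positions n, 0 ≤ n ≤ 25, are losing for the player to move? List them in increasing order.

n :  0  1  2  3  4  5  6  7  8  9 10 11 12 13 14 15 16 17 18 19 20 21 22 23 24 25
G :  0  0  0  0  1  1  1  1  2  2  2  2  3  3  0  0  0  0  1  1  1  1  2  2  2  2
P-positions are exactly the n with G(n) = 0.

0, 1, 2, 3, 14, 15, 16, 17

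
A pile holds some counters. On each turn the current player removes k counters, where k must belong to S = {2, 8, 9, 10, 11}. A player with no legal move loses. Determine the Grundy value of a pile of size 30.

2

G(0) = 0
G(1) = mex{} = 0
G(2) = mex{0} = 1
G(3) = mex{0} = 1
G(4) = mex{1} = 0
G(5) = mex{1} = 0
G(6) = mex{0} = 1
G(7) = mex{0} = 1
G(8) = mex{1,0} = 2
G(9) = mex{1,0,0} = 2
G(10) = mex{2,1,0,0} = 3
G(11) = mex{2,1,1,0,0} = 3
G(12) = mex{3,0,1,1,0} = 2
G(13) = mex{3,0,0,1,1} = 2
G(14) = mex{2,1,0,0,1} = 3
G(15) = mex{2,1,1,0,0} = 3
G(16) = mex{3,2,1,1,0} = 4
G(17) = mex{3,2,2,1,1} = 0
G(18) = mex{4,3,2,2,1} = 0
G(19) = mex{0,3,3,2,2} = 1
G(20) = mex{0,2,3,3,2} = 1
G(21) = mex{1,2,2,3,3} = 0
G(22) = mex{1,3,2,2,3} = 0
G(23) = mex{0,3,3,2,2} = 1
G(24) = mex{0,4,3,3,2} = 1
G(25) = mex{1,0,4,3,3} = 2
G(26) = mex{1,0,0,4,3} = 2
G(27) = mex{2,1,0,0,4} = 3
G(28) = mex{2,1,1,0,0} = 3
G(29) = mex{3,0,1,1,0} = 2
G(30) = mex{3,0,0,1,1} = 2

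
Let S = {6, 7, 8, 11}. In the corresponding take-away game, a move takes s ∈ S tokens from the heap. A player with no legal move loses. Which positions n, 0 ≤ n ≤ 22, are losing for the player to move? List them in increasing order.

G(0) = 0
G(1) = mex{} = 0
G(2) = mex{} = 0
G(3) = mex{} = 0
G(4) = mex{} = 0
G(5) = mex{} = 0
G(6) = mex{0} = 1
G(7) = mex{0,0} = 1
G(8) = mex{0,0,0} = 1
G(9) = mex{0,0,0} = 1
G(10) = mex{0,0,0} = 1
G(11) = mex{0,0,0,0} = 1
G(12) = mex{1,0,0,0} = 2
G(13) = mex{1,1,0,0} = 2
G(14) = mex{1,1,1,0} = 2
G(15) = mex{1,1,1,0} = 2
G(16) = mex{1,1,1,0} = 2
G(17) = mex{1,1,1,1} = 0
G(18) = mex{2,1,1,1} = 0
G(19) = mex{2,2,1,1} = 0
G(20) = mex{2,2,2,1} = 0
G(21) = mex{2,2,2,1} = 0
G(22) = mex{2,2,2,1} = 0
P-positions are exactly the n with G(n) = 0.

0, 1, 2, 3, 4, 5, 17, 18, 19, 20, 21, 22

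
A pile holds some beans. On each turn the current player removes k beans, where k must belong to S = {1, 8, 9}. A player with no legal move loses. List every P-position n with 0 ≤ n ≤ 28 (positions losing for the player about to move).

0, 2, 4, 6, 16, 18, 20, 22

n :  0  1  2  3  4  5  6  7  8  9 10 11 12 13 14 15 16 17 18 19 20 21 22 23 24 25 26 27 28
G :  0  1  0  1  0  1  0  1  2  3  2  3  2  3  2  3  0  1  0  1  0  1  0  1  2  3  2  3  2
P-positions are exactly the n with G(n) = 0.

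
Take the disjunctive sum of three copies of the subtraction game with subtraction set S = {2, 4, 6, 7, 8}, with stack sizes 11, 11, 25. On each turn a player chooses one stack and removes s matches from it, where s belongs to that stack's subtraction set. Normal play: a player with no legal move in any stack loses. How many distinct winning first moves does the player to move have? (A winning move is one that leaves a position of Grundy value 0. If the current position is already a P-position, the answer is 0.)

All stacks use S = {2, 4, 6, 7, 8}:
n :  0  1  2  3  4  5  6  7  8  9 10 11 12 13 14 15 16 17 18 19 20 21 22 23 24 25
G :  0  0  1  1  2  2  3  3  4  4  0  0  1  1  2  2  3  3  4  4  0  0  1  1  2  2
Stack A: G(11) = 0.
Stack B: G(11) = 0.
Stack C: G(25) = 2.
Combined Grundy value = 0 ⊕ 0 ⊕ 2 = 2.
A winning move leaves total XOR = 0, i.e. changes one component's Grundy value g to g ⊕ X where X is the current total.
Stack A: need g' = 0⊕2 = 2. Options: 11−2→G=4, 11−4→G=3, 11−6→G=2, 11−7→G=2, 11−8→G=1. Hits: 2.
Stack B: need g' = 0⊕2 = 2. Options: 11−2→G=4, 11−4→G=3, 11−6→G=2, 11−7→G=2, 11−8→G=1. Hits: 2.
Stack C: need g' = 2⊕2 = 0. Options: 25−2→G=1, 25−4→G=0, 25−6→G=4, 25−7→G=4, 25−8→G=3. Hits: 1.

5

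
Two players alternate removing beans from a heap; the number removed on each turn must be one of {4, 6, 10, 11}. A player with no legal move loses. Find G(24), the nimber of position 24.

G(0) = 0
G(1) = mex{} = 0
G(2) = mex{} = 0
G(3) = mex{} = 0
G(4) = mex{0} = 1
G(5) = mex{0} = 1
G(6) = mex{0,0} = 1
G(7) = mex{0,0} = 1
G(8) = mex{1,0} = 2
G(9) = mex{1,0} = 2
G(10) = mex{1,1,0} = 2
G(11) = mex{1,1,0,0} = 2
G(12) = mex{2,1,0,0} = 3
G(13) = mex{2,1,0,0} = 3
G(14) = mex{2,2,1,0} = 3
G(15) = mex{2,2,1,1} = 0
G(16) = mex{3,2,1,1} = 0
G(17) = mex{3,2,1,1} = 0
G(18) = mex{3,3,2,1} = 0
G(19) = mex{0,3,2,2} = 1
G(20) = mex{0,3,2,2} = 1
G(21) = mex{0,0,2,2} = 1
G(22) = mex{0,0,3,2} = 1
G(23) = mex{1,0,3,3} = 2
G(24) = mex{1,0,3,3} = 2

2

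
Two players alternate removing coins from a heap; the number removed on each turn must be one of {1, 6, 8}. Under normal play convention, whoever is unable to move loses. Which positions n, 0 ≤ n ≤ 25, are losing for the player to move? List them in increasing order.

0, 2, 4, 7, 9, 11, 14, 16, 18, 21, 23, 25

n :  0  1  2  3  4  5  6  7  8  9 10 11 12 13 14 15 16 17 18 19 20 21 22 23 24 25
G :  0  1  0  1  0  1  2  0  1  0  1  0  1  2  0  1  0  1  0  1  2  0  1  0  1  0
P-positions are exactly the n with G(n) = 0.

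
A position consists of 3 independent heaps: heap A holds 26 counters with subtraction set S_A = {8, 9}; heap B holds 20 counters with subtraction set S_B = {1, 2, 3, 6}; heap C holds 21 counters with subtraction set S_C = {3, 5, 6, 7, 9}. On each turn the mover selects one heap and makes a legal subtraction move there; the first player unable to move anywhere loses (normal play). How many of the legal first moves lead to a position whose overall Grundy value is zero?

Heap A, S = {8, 9}:
n :  0  1  2  3  4  5  6  7  8  9 10 11 12 13 14 15 16 17 18 19 20 21 22 23 24 25 26
G :  0  0  0  0  0  0  0  0  1  1  1  1  1  1  1  1  2  0  0  0  0  0  0  0  0  1  1
G_A(26) = 1.
Heap B, S = {1, 2, 3, 6}:
n :  0  1  2  3  4  5  6  7  8  9 10 11 12 13 14 15 16 17 18 19 20
G :  0  1  2  3  0  1  2  3  0  1  2  3  0  1  2  3  0  1  2  3  0
G_B(20) = 0.
Heap C, S = {3, 5, 6, 7, 9}:
n :  0  1  2  3  4  5  6  7  8  9 10 11 12 13 14 15 16 17 18 19 20 21
G :  0  0  0  1  1  1  2  2  2  3  3  3  0  0  0  1  1  1  2  2  2  3
G_C(21) = 3.
Combined Grundy value = 1 ⊕ 0 ⊕ 3 = 2.
A winning move leaves total XOR = 0, i.e. changes one component's Grundy value g to g ⊕ X where X is the current total.
Heap A: need g' = 1⊕2 = 3. Options: 26−8→G=0, 26−9→G=0. Hits: 0.
Heap B: need g' = 0⊕2 = 2. Options: 20−1→G=3, 20−2→G=2, 20−3→G=1, 20−6→G=2. Hits: 2.
Heap C: need g' = 3⊕2 = 1. Options: 21−3→G=2, 21−5→G=1, 21−6→G=1, 21−7→G=0, 21−9→G=0. Hits: 2.

4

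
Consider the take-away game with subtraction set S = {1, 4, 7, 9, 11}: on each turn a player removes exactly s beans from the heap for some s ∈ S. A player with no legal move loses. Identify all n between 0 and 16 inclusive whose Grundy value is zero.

n :  0  1  2  3  4  5  6  7  8  9 10 11 12 13 14 15 16
G :  0  1  0  1  2  0  1  2  0  1  0  1  2  3  4  3  4
P-positions are exactly the n with G(n) = 0.

0, 2, 5, 8, 10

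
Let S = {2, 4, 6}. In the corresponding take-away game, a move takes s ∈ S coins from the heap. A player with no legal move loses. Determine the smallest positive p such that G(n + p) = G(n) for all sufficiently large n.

G(0) = 0
G(1) = mex{} = 0
G(2) = mex{0} = 1
G(3) = mex{0} = 1
G(4) = mex{1,0} = 2
G(5) = mex{1,0} = 2
G(6) = mex{2,1,0} = 3
G(7) = mex{2,1,0} = 3
G(8) = mex{3,2,1} = 0
G(9) = mex{3,2,1} = 0
G(10) = mex{0,3,2} = 1
G(11) = mex{0,3,2} = 1
G(12) = mex{1,0,3} = 2
G(13) = mex{1,0,3} = 2
G(14) = mex{2,1,0} = 3
G(15) = mex{2,1,0} = 3
G(16) = mex{3,2,1} = 0
G(17) = mex{3,2,1} = 0
G(n+8) = G(n) holds for n = 0,…,5 (a full window of length max(S) = 6), so the sequence is purely periodic with period 8.

8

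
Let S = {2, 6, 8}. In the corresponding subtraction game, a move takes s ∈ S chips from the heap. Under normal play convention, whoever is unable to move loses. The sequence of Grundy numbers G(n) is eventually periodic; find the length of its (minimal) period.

n :  0  1  2  3  4  5  6  7  8  9 10 11 12 13 14 15 16 17 18 19 20 21 22 23 24 25 26 27 28 29
G :  0  0  1  1  0  0  1  1  2  2  3  3  2  2  0  0  1  1  0  0  1  1  2  2  3  3  2  2  0  0
G(n+14) = G(n) holds for n = 0,…,7 (a full window of length max(S) = 8), so the sequence is purely periodic with period 14.

14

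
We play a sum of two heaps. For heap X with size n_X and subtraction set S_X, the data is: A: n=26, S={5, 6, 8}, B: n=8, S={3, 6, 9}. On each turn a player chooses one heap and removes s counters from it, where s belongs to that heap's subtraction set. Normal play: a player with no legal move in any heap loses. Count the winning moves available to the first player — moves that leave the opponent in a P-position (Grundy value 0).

1

Heap A, S = {5, 6, 8}:
G(0) = 0
G(1) = mex{} = 0
G(2) = mex{} = 0
G(3) = mex{} = 0
G(4) = mex{} = 0
G(5) = mex{0} = 1
G(6) = mex{0,0} = 1
G(7) = mex{0,0} = 1
G(8) = mex{0,0,0} = 1
G(9) = mex{0,0,0} = 1
G(10) = mex{1,0,0} = 2
G(11) = mex{1,1,0} = 2
G(12) = mex{1,1,0} = 2
G(13) = mex{1,1,1} = 0
G(14) = mex{1,1,1} = 0
G(15) = mex{2,1,1} = 0
G(16) = mex{2,2,1} = 0
G(17) = mex{2,2,1} = 0
G(18) = mex{0,2,2} = 1
G(19) = mex{0,0,2} = 1
G(20) = mex{0,0,2} = 1
G(21) = mex{0,0,0} = 1
G(22) = mex{0,0,0} = 1
G(23) = mex{1,0,0} = 2
G(24) = mex{1,1,0} = 2
G(25) = mex{1,1,0} = 2
G(26) = mex{1,1,1} = 0
G_A(26) = 0.
Heap B, S = {3, 6, 9}:
n : 0 1 2 3 4 5 6 7 8
G : 0 0 0 1 1 1 2 2 2
G_B(8) = 2.
Combined Grundy value = 0 ⊕ 2 = 2.
A winning move leaves total XOR = 0, i.e. changes one component's Grundy value g to g ⊕ X where X is the current total.
Heap A: need g' = 0⊕2 = 2. Options: 26−5→G=1, 26−6→G=1, 26−8→G=1. Hits: 0.
Heap B: need g' = 2⊕2 = 0. Options: 8−3→G=1, 8−6→G=0. Hits: 1.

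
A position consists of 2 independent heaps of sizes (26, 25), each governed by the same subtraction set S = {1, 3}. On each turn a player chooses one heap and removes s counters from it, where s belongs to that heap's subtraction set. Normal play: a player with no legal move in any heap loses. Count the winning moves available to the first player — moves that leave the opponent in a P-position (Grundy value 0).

All heaps use S = {1, 3}:
G(0) = 0
G(1) = mex{0} = 1
G(2) = mex{1} = 0
G(3) = mex{0,0} = 1
G(4) = mex{1,1} = 0
G(5) = mex{0,0} = 1
G(6) = mex{1,1} = 0
G(7) = mex{0,0} = 1
G(8) = mex{1,1} = 0
G(9) = mex{0,0} = 1
G(10) = mex{1,1} = 0
G(11) = mex{0,0} = 1
G(12) = mex{1,1} = 0
G(13) = mex{0,0} = 1
G(14) = mex{1,1} = 0
G(15) = mex{0,0} = 1
G(16) = mex{1,1} = 0
G(17) = mex{0,0} = 1
G(18) = mex{1,1} = 0
G(19) = mex{0,0} = 1
G(20) = mex{1,1} = 0
G(21) = mex{0,0} = 1
G(22) = mex{1,1} = 0
G(23) = mex{0,0} = 1
G(24) = mex{1,1} = 0
G(25) = mex{0,0} = 1
G(26) = mex{1,1} = 0
Heap A: G(26) = 0.
Heap B: G(25) = 1.
Combined Grundy value = 0 ⊕ 1 = 1.
A winning move leaves total XOR = 0, i.e. changes one component's Grundy value g to g ⊕ X where X is the current total.
Heap A: need g' = 0⊕1 = 1. Options: 26−1→G=1, 26−3→G=1. Hits: 2.
Heap B: need g' = 1⊕1 = 0. Options: 25−1→G=0, 25−3→G=0. Hits: 2.

4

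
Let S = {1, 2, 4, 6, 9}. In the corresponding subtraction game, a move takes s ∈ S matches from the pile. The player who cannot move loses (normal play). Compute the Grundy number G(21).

G(0) = 0
G(1) = mex{0} = 1
G(2) = mex{1,0} = 2
G(3) = mex{2,1} = 0
G(4) = mex{0,2,0} = 1
G(5) = mex{1,0,1} = 2
G(6) = mex{2,1,2,0} = 3
G(7) = mex{3,2,0,1} = 4
G(8) = mex{4,3,1,2} = 0
G(9) = mex{0,4,2,0,0} = 1
G(10) = mex{1,0,3,1,1} = 2
G(11) = mex{2,1,4,2,2} = 0
G(12) = mex{0,2,0,3,0} = 1
G(13) = mex{1,0,1,4,1} = 2
G(14) = mex{2,1,2,0,2} = 3
G(15) = mex{3,2,0,1,3} = 4
G(16) = mex{4,3,1,2,4} = 0
G(17) = mex{0,4,2,0,0} = 1
G(18) = mex{1,0,3,1,1} = 2
G(19) = mex{2,1,4,2,2} = 0
G(20) = mex{0,2,0,3,0} = 1
G(21) = mex{1,0,1,4,1} = 2

2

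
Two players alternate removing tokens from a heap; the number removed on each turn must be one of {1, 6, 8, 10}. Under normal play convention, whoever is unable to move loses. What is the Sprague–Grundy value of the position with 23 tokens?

n :  0  1  2  3  4  5  6  7  8  9 10 11 12 13 14 15 16 17 18 19 20 21 22 23
G :  0  1  0  1  0  1  2  0  1  0  1  0  1  2  3  2  0  1  0  1  0  1  2  0

0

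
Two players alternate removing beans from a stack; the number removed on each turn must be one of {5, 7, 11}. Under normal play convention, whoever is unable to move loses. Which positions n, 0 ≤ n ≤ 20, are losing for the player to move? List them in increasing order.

0, 1, 2, 3, 4, 16, 17, 18, 19, 20

G(0) = 0
G(1) = mex{} = 0
G(2) = mex{} = 0
G(3) = mex{} = 0
G(4) = mex{} = 0
G(5) = mex{0} = 1
G(6) = mex{0} = 1
G(7) = mex{0,0} = 1
G(8) = mex{0,0} = 1
G(9) = mex{0,0} = 1
G(10) = mex{1,0} = 2
G(11) = mex{1,0,0} = 2
G(12) = mex{1,1,0} = 2
G(13) = mex{1,1,0} = 2
G(14) = mex{1,1,0} = 2
G(15) = mex{2,1,0} = 3
G(16) = mex{2,1,1} = 0
G(17) = mex{2,2,1} = 0
G(18) = mex{2,2,1} = 0
G(19) = mex{2,2,1} = 0
G(20) = mex{3,2,1} = 0
P-positions are exactly the n with G(n) = 0.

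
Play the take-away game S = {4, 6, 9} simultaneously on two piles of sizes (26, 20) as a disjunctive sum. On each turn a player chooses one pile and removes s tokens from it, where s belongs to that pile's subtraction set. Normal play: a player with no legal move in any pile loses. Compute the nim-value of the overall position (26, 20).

1

All piles use S = {4, 6, 9}:
n :  0  1  2  3  4  5  6  7  8  9 10 11 12 13 14 15 16 17 18 19 20 21 22 23 24 25 26
G :  0  0  0  0  1  1  1  1  2  2  2  2  3  0  0  0  0  1  1  1  1  2  2  2  2  3  0
Pile A: G(26) = 0.
Pile B: G(20) = 1.
Combined Grundy value = 0 ⊕ 1 = 1.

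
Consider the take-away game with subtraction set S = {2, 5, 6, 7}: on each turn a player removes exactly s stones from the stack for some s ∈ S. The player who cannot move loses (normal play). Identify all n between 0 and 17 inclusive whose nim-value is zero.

G(0) = 0
G(1) = mex{} = 0
G(2) = mex{0} = 1
G(3) = mex{0} = 1
G(4) = mex{1} = 0
G(5) = mex{1,0} = 2
G(6) = mex{0,0,0} = 1
G(7) = mex{2,1,0,0} = 3
G(8) = mex{1,1,1,0} = 2
G(9) = mex{3,0,1,1} = 2
G(10) = mex{2,2,0,1} = 3
G(11) = mex{2,1,2,0} = 3
G(12) = mex{3,3,1,2} = 0
G(13) = mex{3,2,3,1} = 0
G(14) = mex{0,2,2,3} = 1
G(15) = mex{0,3,2,2} = 1
G(16) = mex{1,3,3,2} = 0
G(17) = mex{1,0,3,3} = 2
P-positions are exactly the n with G(n) = 0.

0, 1, 4, 12, 13, 16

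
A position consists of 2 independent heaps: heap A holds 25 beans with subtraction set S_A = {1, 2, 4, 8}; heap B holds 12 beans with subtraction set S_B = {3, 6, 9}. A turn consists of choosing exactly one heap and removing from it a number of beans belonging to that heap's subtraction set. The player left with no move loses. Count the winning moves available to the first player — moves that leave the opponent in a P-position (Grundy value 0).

3

Heap A, S = {1, 2, 4, 8}:
G(0) = 0
G(1) = mex{0} = 1
G(2) = mex{1,0} = 2
G(3) = mex{2,1} = 0
G(4) = mex{0,2,0} = 1
G(5) = mex{1,0,1} = 2
G(6) = mex{2,1,2} = 0
G(7) = mex{0,2,0} = 1
G(8) = mex{1,0,1,0} = 2
G(9) = mex{2,1,2,1} = 0
G(10) = mex{0,2,0,2} = 1
G(11) = mex{1,0,1,0} = 2
G(12) = mex{2,1,2,1} = 0
G(13) = mex{0,2,0,2} = 1
G(14) = mex{1,0,1,0} = 2
G(15) = mex{2,1,2,1} = 0
G(16) = mex{0,2,0,2} = 1
G(17) = mex{1,0,1,0} = 2
G(18) = mex{2,1,2,1} = 0
G(19) = mex{0,2,0,2} = 1
G(20) = mex{1,0,1,0} = 2
G(21) = mex{2,1,2,1} = 0
G(22) = mex{0,2,0,2} = 1
G(23) = mex{1,0,1,0} = 2
G(24) = mex{2,1,2,1} = 0
G(25) = mex{0,2,0,2} = 1
G_A(25) = 1.
Heap B, S = {3, 6, 9}:
n :  0  1  2  3  4  5  6  7  8  9 10 11 12
G :  0  0  0  1  1  1  2  2  2  3  3  3  0
G_B(12) = 0.
Combined Grundy value = 1 ⊕ 0 = 1.
A winning move leaves total XOR = 0, i.e. changes one component's Grundy value g to g ⊕ X where X is the current total.
Heap A: need g' = 1⊕1 = 0. Options: 25−1→G=0, 25−2→G=2, 25−4→G=0, 25−8→G=2. Hits: 2.
Heap B: need g' = 0⊕1 = 1. Options: 12−3→G=3, 12−6→G=2, 12−9→G=1. Hits: 1.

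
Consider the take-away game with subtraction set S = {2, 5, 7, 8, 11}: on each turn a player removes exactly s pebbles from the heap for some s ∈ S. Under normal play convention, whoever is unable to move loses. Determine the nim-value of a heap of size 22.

G(0) = 0
G(1) = mex{} = 0
G(2) = mex{0} = 1
G(3) = mex{0} = 1
G(4) = mex{1} = 0
G(5) = mex{1,0} = 2
G(6) = mex{0,0} = 1
G(7) = mex{2,1,0} = 3
G(8) = mex{1,1,0,0} = 2
G(9) = mex{3,0,1,0} = 2
G(10) = mex{2,2,1,1} = 0
G(11) = mex{2,1,0,1,0} = 3
G(12) = mex{0,3,2,0,0} = 1
G(13) = mex{3,2,1,2,1} = 0
G(14) = mex{1,2,3,1,1} = 0
G(15) = mex{0,0,2,3,0} = 1
G(16) = mex{0,3,2,2,2} = 1
G(17) = mex{1,1,0,2,1} = 3
G(18) = mex{1,0,3,0,3} = 2
G(19) = mex{3,0,1,3,2} = 4
G(20) = mex{2,1,0,1,2} = 3
G(21) = mex{4,1,0,0,0} = 2
G(22) = mex{3,3,1,0,3} = 2

2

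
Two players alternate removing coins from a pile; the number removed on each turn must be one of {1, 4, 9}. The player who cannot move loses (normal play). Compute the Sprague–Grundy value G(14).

n :  0  1  2  3  4  5  6  7  8  9 10 11 12 13 14
G :  0  1  0  1  2  0  1  0  1  2  0  1  0  1  2

2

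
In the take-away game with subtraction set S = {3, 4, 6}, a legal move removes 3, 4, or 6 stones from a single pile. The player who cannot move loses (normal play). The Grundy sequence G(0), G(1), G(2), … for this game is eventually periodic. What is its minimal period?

G(0) = 0
G(1) = mex{} = 0
G(2) = mex{} = 0
G(3) = mex{0} = 1
G(4) = mex{0,0} = 1
G(5) = mex{0,0} = 1
G(6) = mex{1,0,0} = 2
G(7) = mex{1,1,0} = 2
G(8) = mex{1,1,0} = 2
G(9) = mex{2,1,1} = 0
G(10) = mex{2,2,1} = 0
G(11) = mex{2,2,1} = 0
G(12) = mex{0,2,2} = 1
G(13) = mex{0,0,2} = 1
G(14) = mex{0,0,2} = 1
G(15) = mex{1,0,0} = 2
G(16) = mex{1,1,0} = 2
G(17) = mex{1,1,0} = 2
G(18) = mex{2,1,1} = 0
G(19) = mex{2,2,1} = 0
G(n+9) = G(n) holds for n = 0,…,5 (a full window of length max(S) = 6), so the sequence is purely periodic with period 9.

9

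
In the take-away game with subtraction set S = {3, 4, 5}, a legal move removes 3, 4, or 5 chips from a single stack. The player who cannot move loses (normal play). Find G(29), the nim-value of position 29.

G(0) = 0
G(1) = mex{} = 0
G(2) = mex{} = 0
G(3) = mex{0} = 1
G(4) = mex{0,0} = 1
G(5) = mex{0,0,0} = 1
G(6) = mex{1,0,0} = 2
G(7) = mex{1,1,0} = 2
G(8) = mex{1,1,1} = 0
G(9) = mex{2,1,1} = 0
G(10) = mex{2,2,1} = 0
G(11) = mex{0,2,2} = 1
G(12) = mex{0,0,2} = 1
G(13) = mex{0,0,0} = 1
G(14) = mex{1,0,0} = 2
G(15) = mex{1,1,0} = 2
G(16) = mex{1,1,1} = 0
G(17) = mex{2,1,1} = 0
G(18) = mex{2,2,1} = 0
G(19) = mex{0,2,2} = 1
G(20) = mex{0,0,2} = 1
G(21) = mex{0,0,0} = 1
G(22) = mex{1,0,0} = 2
G(23) = mex{1,1,0} = 2
G(24) = mex{1,1,1} = 0
G(25) = mex{2,1,1} = 0
G(26) = mex{2,2,1} = 0
G(27) = mex{0,2,2} = 1
G(28) = mex{0,0,2} = 1
G(29) = mex{0,0,0} = 1

1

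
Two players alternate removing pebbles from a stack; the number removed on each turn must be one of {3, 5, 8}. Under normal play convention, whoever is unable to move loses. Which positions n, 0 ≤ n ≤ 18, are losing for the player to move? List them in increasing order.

0, 1, 2, 11, 12, 13

G(0) = 0
G(1) = mex{} = 0
G(2) = mex{} = 0
G(3) = mex{0} = 1
G(4) = mex{0} = 1
G(5) = mex{0,0} = 1
G(6) = mex{1,0} = 2
G(7) = mex{1,0} = 2
G(8) = mex{1,1,0} = 2
G(9) = mex{2,1,0} = 3
G(10) = mex{2,1,0} = 3
G(11) = mex{2,2,1} = 0
G(12) = mex{3,2,1} = 0
G(13) = mex{3,2,1} = 0
G(14) = mex{0,3,2} = 1
G(15) = mex{0,3,2} = 1
G(16) = mex{0,0,2} = 1
G(17) = mex{1,0,3} = 2
G(18) = mex{1,0,3} = 2
P-positions are exactly the n with G(n) = 0.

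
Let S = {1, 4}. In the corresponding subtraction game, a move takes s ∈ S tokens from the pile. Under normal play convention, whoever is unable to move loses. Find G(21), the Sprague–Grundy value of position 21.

G(0) = 0
G(1) = mex{0} = 1
G(2) = mex{1} = 0
G(3) = mex{0} = 1
G(4) = mex{1,0} = 2
G(5) = mex{2,1} = 0
G(6) = mex{0,0} = 1
G(7) = mex{1,1} = 0
G(8) = mex{0,2} = 1
G(9) = mex{1,0} = 2
G(10) = mex{2,1} = 0
G(11) = mex{0,0} = 1
G(12) = mex{1,1} = 0
G(13) = mex{0,2} = 1
G(14) = mex{1,0} = 2
G(15) = mex{2,1} = 0
G(16) = mex{0,0} = 1
G(17) = mex{1,1} = 0
G(18) = mex{0,2} = 1
G(19) = mex{1,0} = 2
G(20) = mex{2,1} = 0
G(21) = mex{0,0} = 1

1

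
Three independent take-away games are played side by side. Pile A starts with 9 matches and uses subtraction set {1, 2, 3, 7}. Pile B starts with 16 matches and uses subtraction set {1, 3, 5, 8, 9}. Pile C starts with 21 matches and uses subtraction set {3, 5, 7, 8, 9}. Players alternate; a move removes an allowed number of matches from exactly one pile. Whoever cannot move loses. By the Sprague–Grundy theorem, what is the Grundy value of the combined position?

2

Pile A, S = {1, 2, 3, 7}:
n : 0 1 2 3 4 5 6 7 8 9
G : 0 1 2 3 0 1 2 3 0 1
G_A(9) = 1.
Pile B, S = {1, 3, 5, 8, 9}:
G(0) = 0
G(1) = mex{0} = 1
G(2) = mex{1} = 0
G(3) = mex{0,0} = 1
G(4) = mex{1,1} = 0
G(5) = mex{0,0,0} = 1
G(6) = mex{1,1,1} = 0
G(7) = mex{0,0,0} = 1
G(8) = mex{1,1,1,0} = 2
G(9) = mex{2,0,0,1,0} = 3
G(10) = mex{3,1,1,0,1} = 2
G(11) = mex{2,2,0,1,0} = 3
G(12) = mex{3,3,1,0,1} = 2
G(13) = mex{2,2,2,1,0} = 3
G(14) = mex{3,3,3,0,1} = 2
G(15) = mex{2,2,2,1,0} = 3
G(16) = mex{3,3,3,2,1} = 0
G_B(16) = 0.
Pile C, S = {3, 5, 7, 8, 9}:
n :  0  1  2  3  4  5  6  7  8  9 10 11 12 13 14 15 16 17 18 19 20 21
G :  0  0  0  1  1  1  2  2  2  3  3  3  0  0  0  1  1  1  2  2  2  3
G_C(21) = 3.
Combined Grundy value = 1 ⊕ 0 ⊕ 3 = 2.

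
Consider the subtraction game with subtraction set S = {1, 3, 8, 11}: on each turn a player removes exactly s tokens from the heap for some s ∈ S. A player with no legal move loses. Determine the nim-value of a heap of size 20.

0

G(0) = 0
G(1) = mex{0} = 1
G(2) = mex{1} = 0
G(3) = mex{0,0} = 1
G(4) = mex{1,1} = 0
G(5) = mex{0,0} = 1
G(6) = mex{1,1} = 0
G(7) = mex{0,0} = 1
G(8) = mex{1,1,0} = 2
G(9) = mex{2,0,1} = 3
G(10) = mex{3,1,0} = 2
G(11) = mex{2,2,1,0} = 3
G(12) = mex{3,3,0,1} = 2
G(13) = mex{2,2,1,0} = 3
G(14) = mex{3,3,0,1} = 2
G(15) = mex{2,2,1,0} = 3
G(16) = mex{3,3,2,1} = 0
G(17) = mex{0,2,3,0} = 1
G(18) = mex{1,3,2,1} = 0
G(19) = mex{0,0,3,2} = 1
G(20) = mex{1,1,2,3} = 0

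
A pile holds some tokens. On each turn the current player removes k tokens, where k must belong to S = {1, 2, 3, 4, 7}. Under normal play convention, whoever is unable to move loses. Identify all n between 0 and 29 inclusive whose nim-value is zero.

G(0) = 0
G(1) = mex{0} = 1
G(2) = mex{1,0} = 2
G(3) = mex{2,1,0} = 3
G(4) = mex{3,2,1,0} = 4
G(5) = mex{4,3,2,1} = 0
G(6) = mex{0,4,3,2} = 1
G(7) = mex{1,0,4,3,0} = 2
G(8) = mex{2,1,0,4,1} = 3
G(9) = mex{3,2,1,0,2} = 4
G(10) = mex{4,3,2,1,3} = 0
G(11) = mex{0,4,3,2,4} = 1
G(12) = mex{1,0,4,3,0} = 2
G(13) = mex{2,1,0,4,1} = 3
G(14) = mex{3,2,1,0,2} = 4
G(15) = mex{4,3,2,1,3} = 0
G(16) = mex{0,4,3,2,4} = 1
G(17) = mex{1,0,4,3,0} = 2
G(18) = mex{2,1,0,4,1} = 3
G(19) = mex{3,2,1,0,2} = 4
G(20) = mex{4,3,2,1,3} = 0
G(21) = mex{0,4,3,2,4} = 1
G(22) = mex{1,0,4,3,0} = 2
G(23) = mex{2,1,0,4,1} = 3
G(24) = mex{3,2,1,0,2} = 4
G(25) = mex{4,3,2,1,3} = 0
G(26) = mex{0,4,3,2,4} = 1
G(27) = mex{1,0,4,3,0} = 2
G(28) = mex{2,1,0,4,1} = 3
G(29) = mex{3,2,1,0,2} = 4
P-positions are exactly the n with G(n) = 0.

0, 5, 10, 15, 20, 25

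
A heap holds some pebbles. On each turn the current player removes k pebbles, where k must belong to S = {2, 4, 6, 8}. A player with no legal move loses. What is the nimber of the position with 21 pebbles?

n :  0  1  2  3  4  5  6  7  8  9 10 11 12 13 14 15 16 17 18 19 20 21
G :  0  0  1  1  2  2  3  3  4  4  0  0  1  1  2  2  3  3  4  4  0  0

0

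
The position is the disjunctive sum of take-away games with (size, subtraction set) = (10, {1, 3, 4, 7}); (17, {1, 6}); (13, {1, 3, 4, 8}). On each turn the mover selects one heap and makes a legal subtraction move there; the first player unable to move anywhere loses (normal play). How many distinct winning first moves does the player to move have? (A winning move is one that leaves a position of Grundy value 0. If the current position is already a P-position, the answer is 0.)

Heap A, S = {1, 3, 4, 7}:
n :  0  1  2  3  4  5  6  7  8  9 10
G :  0  1  0  1  2  3  2  3  0  1  0
G_A(10) = 0.
Heap B, S = {1, 6}:
G(0) = 0
G(1) = mex{0} = 1
G(2) = mex{1} = 0
G(3) = mex{0} = 1
G(4) = mex{1} = 0
G(5) = mex{0} = 1
G(6) = mex{1,0} = 2
G(7) = mex{2,1} = 0
G(8) = mex{0,0} = 1
G(9) = mex{1,1} = 0
G(10) = mex{0,0} = 1
G(11) = mex{1,1} = 0
G(12) = mex{0,2} = 1
G(13) = mex{1,0} = 2
G(14) = mex{2,1} = 0
G(15) = mex{0,0} = 1
G(16) = mex{1,1} = 0
G(17) = mex{0,0} = 1
G_B(17) = 1.
Heap C, S = {1, 3, 4, 8}:
n :  0  1  2  3  4  5  6  7  8  9 10 11 12 13
G :  0  1  0  1  2  3  2  0  1  0  1  2  3  2
G_C(13) = 2.
Combined Grundy value = 0 ⊕ 1 ⊕ 2 = 3.
A winning move leaves total XOR = 0, i.e. changes one component's Grundy value g to g ⊕ X where X is the current total.
Heap A: need g' = 0⊕3 = 3. Options: 10−1→G=1, 10−3→G=3, 10−4→G=2, 10−7→G=1. Hits: 1.
Heap B: need g' = 1⊕3 = 2. Options: 17−1→G=0, 17−6→G=0. Hits: 0.
Heap C: need g' = 2⊕3 = 1. Options: 13−1→G=3, 13−3→G=1, 13−4→G=0, 13−8→G=3. Hits: 1.

2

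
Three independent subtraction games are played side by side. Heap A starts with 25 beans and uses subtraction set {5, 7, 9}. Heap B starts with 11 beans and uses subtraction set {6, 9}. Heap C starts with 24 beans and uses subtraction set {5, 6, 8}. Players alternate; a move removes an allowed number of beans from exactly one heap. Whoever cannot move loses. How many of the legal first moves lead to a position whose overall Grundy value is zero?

Heap A, S = {5, 7, 9}:
n :  0  1  2  3  4  5  6  7  8  9 10 11 12 13 14 15 16 17 18 19 20 21 22 23 24 25
G :  0  0  0  0  0  1  1  1  1  1  2  2  2  2  0  0  0  0  0  1  1  1  1  1  2  2
G_A(25) = 2.
Heap B, S = {6, 9}:
n :  0  1  2  3  4  5  6  7  8  9 10 11
G :  0  0  0  0  0  0  1  1  1  1  1  1
G_B(11) = 1.
Heap C, S = {5, 6, 8}:
n :  0  1  2  3  4  5  6  7  8  9 10 11 12 13 14 15 16 17 18 19 20 21 22 23 24
G :  0  0  0  0  0  1  1  1  1  1  2  2  2  0  0  0  0  0  1  1  1  1  1  2  2
G_C(24) = 2.
Combined Grundy value = 2 ⊕ 1 ⊕ 2 = 1.
A winning move leaves total XOR = 0, i.e. changes one component's Grundy value g to g ⊕ X where X is the current total.
Heap A: need g' = 2⊕1 = 3. Options: 25−5→G=1, 25−7→G=0, 25−9→G=0. Hits: 0.
Heap B: need g' = 1⊕1 = 0. Options: 11−6→G=0, 11−9→G=0. Hits: 2.
Heap C: need g' = 2⊕1 = 3. Options: 24−5→G=1, 24−6→G=1, 24−8→G=0. Hits: 0.

2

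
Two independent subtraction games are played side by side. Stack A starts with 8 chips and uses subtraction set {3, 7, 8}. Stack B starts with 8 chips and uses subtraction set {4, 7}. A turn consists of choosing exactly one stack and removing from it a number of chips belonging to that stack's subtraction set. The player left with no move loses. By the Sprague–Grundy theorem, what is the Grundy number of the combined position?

0

Stack A, S = {3, 7, 8}:
G(0) = 0
G(1) = mex{} = 0
G(2) = mex{} = 0
G(3) = mex{0} = 1
G(4) = mex{0} = 1
G(5) = mex{0} = 1
G(6) = mex{1} = 0
G(7) = mex{1,0} = 2
G(8) = mex{1,0,0} = 2
G_A(8) = 2.
Stack B, S = {4, 7}:
n : 0 1 2 3 4 5 6 7 8
G : 0 0 0 0 1 1 1 1 2
G_B(8) = 2.
Combined Grundy value = 2 ⊕ 2 = 0.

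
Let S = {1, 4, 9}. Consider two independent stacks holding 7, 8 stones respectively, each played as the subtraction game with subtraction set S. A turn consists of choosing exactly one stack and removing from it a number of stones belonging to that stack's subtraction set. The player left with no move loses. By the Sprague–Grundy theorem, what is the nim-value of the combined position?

1

All stacks use S = {1, 4, 9}:
G(0) = 0
G(1) = mex{0} = 1
G(2) = mex{1} = 0
G(3) = mex{0} = 1
G(4) = mex{1,0} = 2
G(5) = mex{2,1} = 0
G(6) = mex{0,0} = 1
G(7) = mex{1,1} = 0
G(8) = mex{0,2} = 1
Stack A: G(7) = 0.
Stack B: G(8) = 1.
Combined Grundy value = 0 ⊕ 1 = 1.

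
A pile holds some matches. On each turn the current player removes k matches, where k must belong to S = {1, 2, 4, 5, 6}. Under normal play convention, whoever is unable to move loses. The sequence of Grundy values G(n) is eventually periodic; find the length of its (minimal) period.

G(0) = 0
G(1) = mex{0} = 1
G(2) = mex{1,0} = 2
G(3) = mex{2,1} = 0
G(4) = mex{0,2,0} = 1
G(5) = mex{1,0,1,0} = 2
G(6) = mex{2,1,2,1,0} = 3
G(7) = mex{3,2,0,2,1} = 4
G(8) = mex{4,3,1,0,2} = 5
G(9) = mex{5,4,2,1,0} = 3
G(10) = mex{3,5,3,2,1} = 0
G(11) = mex{0,3,4,3,2} = 1
G(12) = mex{1,0,5,4,3} = 2
G(13) = mex{2,1,3,5,4} = 0
G(14) = mex{0,2,0,3,5} = 1
G(15) = mex{1,0,1,0,3} = 2
G(16) = mex{2,1,2,1,0} = 3
G(17) = mex{3,2,0,2,1} = 4
G(18) = mex{4,3,1,0,2} = 5
G(19) = mex{5,4,2,1,0} = 3
G(20) = mex{3,5,3,2,1} = 0
G(21) = mex{0,3,4,3,2} = 1
G(n+10) = G(n) holds for n = 0,…,5 (a full window of length max(S) = 6), so the sequence is purely periodic with period 10.

10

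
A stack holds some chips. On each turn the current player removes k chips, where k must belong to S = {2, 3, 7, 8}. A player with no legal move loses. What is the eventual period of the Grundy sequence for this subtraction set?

5

n :  0  1  2  3  4  5  6  7  8  9 10 11 12 13 14
G :  0  0  1  1  2  0  0  1  1  2  0  0  1  1  2
G(n+5) = G(n) holds for n = 0,…,7 (a full window of length max(S) = 8), so the sequence is purely periodic with period 5.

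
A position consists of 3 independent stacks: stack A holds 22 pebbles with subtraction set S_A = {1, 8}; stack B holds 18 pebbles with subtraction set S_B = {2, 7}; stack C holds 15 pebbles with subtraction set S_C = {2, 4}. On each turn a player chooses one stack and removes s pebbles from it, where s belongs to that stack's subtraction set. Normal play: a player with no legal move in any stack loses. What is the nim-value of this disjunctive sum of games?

1

Stack A, S = {1, 8}:
n :  0  1  2  3  4  5  6  7  8  9 10 11 12 13 14 15 16 17 18 19 20 21 22
G :  0  1  0  1  0  1  0  1  2  0  1  0  1  0  1  0  1  2  0  1  0  1  0
G_A(22) = 0.
Stack B, S = {2, 7}:
G(0) = 0
G(1) = mex{} = 0
G(2) = mex{0} = 1
G(3) = mex{0} = 1
G(4) = mex{1} = 0
G(5) = mex{1} = 0
G(6) = mex{0} = 1
G(7) = mex{0,0} = 1
G(8) = mex{1,0} = 2
G(9) = mex{1,1} = 0
G(10) = mex{2,1} = 0
G(11) = mex{0,0} = 1
G(12) = mex{0,0} = 1
G(13) = mex{1,1} = 0
G(14) = mex{1,1} = 0
G(15) = mex{0,2} = 1
G(16) = mex{0,0} = 1
G(17) = mex{1,0} = 2
G(18) = mex{1,1} = 0
G_B(18) = 0.
Stack C, S = {2, 4}:
G(0) = 0
G(1) = mex{} = 0
G(2) = mex{0} = 1
G(3) = mex{0} = 1
G(4) = mex{1,0} = 2
G(5) = mex{1,0} = 2
G(6) = mex{2,1} = 0
G(7) = mex{2,1} = 0
G(8) = mex{0,2} = 1
G(9) = mex{0,2} = 1
G(10) = mex{1,0} = 2
G(11) = mex{1,0} = 2
G(12) = mex{2,1} = 0
G(13) = mex{2,1} = 0
G(14) = mex{0,2} = 1
G(15) = mex{0,2} = 1
G_C(15) = 1.
Combined Grundy value = 0 ⊕ 0 ⊕ 1 = 1.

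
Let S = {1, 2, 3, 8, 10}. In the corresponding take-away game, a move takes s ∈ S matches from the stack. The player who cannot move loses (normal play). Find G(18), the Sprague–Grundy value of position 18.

n :  0  1  2  3  4  5  6  7  8  9 10 11 12 13 14 15 16 17 18
G :  0  1  2  3  0  1  2  3  4  0  1  2  3  0  1  2  3  4  0

0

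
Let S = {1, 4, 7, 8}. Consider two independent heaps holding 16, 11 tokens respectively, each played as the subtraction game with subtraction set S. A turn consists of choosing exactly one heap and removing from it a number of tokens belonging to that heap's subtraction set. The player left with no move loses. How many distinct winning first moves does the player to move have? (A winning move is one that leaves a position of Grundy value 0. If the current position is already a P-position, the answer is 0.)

All heaps use S = {1, 4, 7, 8}:
n :  0  1  2  3  4  5  6  7  8  9 10 11 12 13 14 15 16
G :  0  1  0  1  2  0  1  2  3  2  3  0  1  3  0  1  0
Heap A: G(16) = 0.
Heap B: G(11) = 0.
Combined Grundy value = 0 ⊕ 0 = 0.
A winning move leaves total XOR = 0, i.e. changes one component's Grundy value g to g ⊕ X where X is the current total.
Heap A: target g' = 0⊕0 = 0, but every legal move changes the Grundy value (mex property), so 0 moves.
Heap B: target g' = 0⊕0 = 0, but every legal move changes the Grundy value (mex property), so 0 moves.

0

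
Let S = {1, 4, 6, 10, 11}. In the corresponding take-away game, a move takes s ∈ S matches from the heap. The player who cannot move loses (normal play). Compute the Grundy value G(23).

2

n :  0  1  2  3  4  5  6  7  8  9 10 11 12 13 14 15 16 17 18 19 20 21 22 23
G :  0  1  0  1  2  0  1  0  1  2  3  2  3  4  0  1  2  3  2  0  1  0  1  2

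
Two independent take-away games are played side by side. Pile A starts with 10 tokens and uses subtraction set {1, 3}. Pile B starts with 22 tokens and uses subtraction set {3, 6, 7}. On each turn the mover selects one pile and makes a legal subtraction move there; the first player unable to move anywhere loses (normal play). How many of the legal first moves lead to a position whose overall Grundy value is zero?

Pile A, S = {1, 3}:
n :  0  1  2  3  4  5  6  7  8  9 10
G :  0  1  0  1  0  1  0  1  0  1  0
G_A(10) = 0.
Pile B, S = {3, 6, 7}:
n :  0  1  2  3  4  5  6  7  8  9 10 11 12 13 14 15 16 17 18 19 20 21 22
G :  0  0  0  1  1  1  2  2  2  3  0  0  0  1  1  1  2  2  2  3  0  0  0
G_B(22) = 0.
Combined Grundy value = 0 ⊕ 0 = 0.
A winning move leaves total XOR = 0, i.e. changes one component's Grundy value g to g ⊕ X where X is the current total.
Pile A: target g' = 0⊕0 = 0, but every legal move changes the Grundy value (mex property), so 0 moves.
Pile B: target g' = 0⊕0 = 0, but every legal move changes the Grundy value (mex property), so 0 moves.

0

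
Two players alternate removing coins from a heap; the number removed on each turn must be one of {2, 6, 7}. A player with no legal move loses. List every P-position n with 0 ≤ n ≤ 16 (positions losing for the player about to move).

0, 1, 4, 5, 9, 13, 14

n :  0  1  2  3  4  5  6  7  8  9 10 11 12 13 14 15 16
G :  0  0  1  1  0  0  1  1  2  0  3  1  2  0  0  1  1
P-positions are exactly the n with G(n) = 0.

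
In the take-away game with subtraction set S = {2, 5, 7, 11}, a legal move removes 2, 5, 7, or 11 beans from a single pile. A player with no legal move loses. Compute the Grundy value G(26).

G(0) = 0
G(1) = mex{} = 0
G(2) = mex{0} = 1
G(3) = mex{0} = 1
G(4) = mex{1} = 0
G(5) = mex{1,0} = 2
G(6) = mex{0,0} = 1
G(7) = mex{2,1,0} = 3
G(8) = mex{1,1,0} = 2
G(9) = mex{3,0,1} = 2
G(10) = mex{2,2,1} = 0
G(11) = mex{2,1,0,0} = 3
G(12) = mex{0,3,2,0} = 1
G(13) = mex{3,2,1,1} = 0
G(14) = mex{1,2,3,1} = 0
G(15) = mex{0,0,2,0} = 1
G(16) = mex{0,3,2,2} = 1
G(17) = mex{1,1,0,1} = 2
G(18) = mex{1,0,3,3} = 2
G(19) = mex{2,0,1,2} = 3
G(20) = mex{2,1,0,2} = 3
G(21) = mex{3,1,0,0} = 2
G(22) = mex{3,2,1,3} = 0
G(23) = mex{2,2,1,1} = 0
G(24) = mex{0,3,2,0} = 1
G(25) = mex{0,3,2,0} = 1
G(26) = mex{1,2,3,1} = 0

0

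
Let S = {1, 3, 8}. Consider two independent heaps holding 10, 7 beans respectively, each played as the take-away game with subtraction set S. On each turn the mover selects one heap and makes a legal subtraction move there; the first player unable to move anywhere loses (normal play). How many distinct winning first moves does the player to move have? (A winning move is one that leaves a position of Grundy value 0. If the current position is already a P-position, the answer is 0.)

All heaps use S = {1, 3, 8}:
G(0) = 0
G(1) = mex{0} = 1
G(2) = mex{1} = 0
G(3) = mex{0,0} = 1
G(4) = mex{1,1} = 0
G(5) = mex{0,0} = 1
G(6) = mex{1,1} = 0
G(7) = mex{0,0} = 1
G(8) = mex{1,1,0} = 2
G(9) = mex{2,0,1} = 3
G(10) = mex{3,1,0} = 2
Heap A: G(10) = 2.
Heap B: G(7) = 1.
Combined Grundy value = 2 ⊕ 1 = 3.
A winning move leaves total XOR = 0, i.e. changes one component's Grundy value g to g ⊕ X where X is the current total.
Heap A: need g' = 2⊕3 = 1. Options: 10−1→G=3, 10−3→G=1, 10−8→G=0. Hits: 1.
Heap B: need g' = 1⊕3 = 2. Options: 7−1→G=0, 7−3→G=0. Hits: 0.

1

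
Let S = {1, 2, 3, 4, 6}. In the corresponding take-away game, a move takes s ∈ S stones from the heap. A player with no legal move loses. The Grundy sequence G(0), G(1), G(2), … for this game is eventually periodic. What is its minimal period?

5

G(0) = 0
G(1) = mex{0} = 1
G(2) = mex{1,0} = 2
G(3) = mex{2,1,0} = 3
G(4) = mex{3,2,1,0} = 4
G(5) = mex{4,3,2,1} = 0
G(6) = mex{0,4,3,2,0} = 1
G(7) = mex{1,0,4,3,1} = 2
G(8) = mex{2,1,0,4,2} = 3
G(9) = mex{3,2,1,0,3} = 4
G(10) = mex{4,3,2,1,4} = 0
G(11) = mex{0,4,3,2,0} = 1
G(12) = mex{1,0,4,3,1} = 2
G(13) = mex{2,1,0,4,2} = 3
G(14) = mex{3,2,1,0,3} = 4
G(n+5) = G(n) holds for n = 0,…,5 (a full window of length max(S) = 6), so the sequence is purely periodic with period 5.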